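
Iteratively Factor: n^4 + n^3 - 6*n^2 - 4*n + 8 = (n - 2)*(n^3 + 3*n^2 - 4) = (n - 2)*(n + 2)*(n^2 + n - 2) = (n - 2)*(n + 2)^2*(n - 1)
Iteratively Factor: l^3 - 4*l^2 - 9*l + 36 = (l - 3)*(l^2 - l - 12) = (l - 3)*(l + 3)*(l - 4)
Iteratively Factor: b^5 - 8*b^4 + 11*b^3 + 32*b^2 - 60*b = (b)*(b^4 - 8*b^3 + 11*b^2 + 32*b - 60) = b*(b - 5)*(b^3 - 3*b^2 - 4*b + 12) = b*(b - 5)*(b + 2)*(b^2 - 5*b + 6) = b*(b - 5)*(b - 3)*(b + 2)*(b - 2)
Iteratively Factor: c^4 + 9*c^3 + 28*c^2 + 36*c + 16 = (c + 4)*(c^3 + 5*c^2 + 8*c + 4) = (c + 2)*(c + 4)*(c^2 + 3*c + 2) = (c + 2)^2*(c + 4)*(c + 1)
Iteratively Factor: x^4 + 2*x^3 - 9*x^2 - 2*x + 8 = (x + 4)*(x^3 - 2*x^2 - x + 2) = (x - 2)*(x + 4)*(x^2 - 1) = (x - 2)*(x + 1)*(x + 4)*(x - 1)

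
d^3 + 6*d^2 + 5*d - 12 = (d - 1)*(d + 3)*(d + 4)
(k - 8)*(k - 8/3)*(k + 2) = k^3 - 26*k^2/3 + 128/3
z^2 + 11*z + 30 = (z + 5)*(z + 6)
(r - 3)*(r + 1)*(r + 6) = r^3 + 4*r^2 - 15*r - 18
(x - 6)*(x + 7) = x^2 + x - 42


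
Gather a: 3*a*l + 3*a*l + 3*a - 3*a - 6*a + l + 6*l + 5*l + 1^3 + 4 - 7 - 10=a*(6*l - 6) + 12*l - 12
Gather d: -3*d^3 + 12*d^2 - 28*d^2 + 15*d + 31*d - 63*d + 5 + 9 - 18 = -3*d^3 - 16*d^2 - 17*d - 4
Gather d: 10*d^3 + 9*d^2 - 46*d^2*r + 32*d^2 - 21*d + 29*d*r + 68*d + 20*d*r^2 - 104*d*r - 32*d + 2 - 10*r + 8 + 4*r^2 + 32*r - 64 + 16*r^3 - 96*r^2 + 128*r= 10*d^3 + d^2*(41 - 46*r) + d*(20*r^2 - 75*r + 15) + 16*r^3 - 92*r^2 + 150*r - 54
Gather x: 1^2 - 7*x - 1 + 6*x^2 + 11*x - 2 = 6*x^2 + 4*x - 2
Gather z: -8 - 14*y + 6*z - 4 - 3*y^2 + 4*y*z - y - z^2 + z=-3*y^2 - 15*y - z^2 + z*(4*y + 7) - 12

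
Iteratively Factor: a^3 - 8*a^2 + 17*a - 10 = (a - 2)*(a^2 - 6*a + 5) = (a - 2)*(a - 1)*(a - 5)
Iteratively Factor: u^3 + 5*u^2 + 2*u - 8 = (u + 2)*(u^2 + 3*u - 4) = (u - 1)*(u + 2)*(u + 4)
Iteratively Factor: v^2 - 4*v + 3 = (v - 3)*(v - 1)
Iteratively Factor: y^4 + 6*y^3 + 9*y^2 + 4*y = (y + 1)*(y^3 + 5*y^2 + 4*y) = (y + 1)*(y + 4)*(y^2 + y) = y*(y + 1)*(y + 4)*(y + 1)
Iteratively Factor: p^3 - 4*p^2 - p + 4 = (p + 1)*(p^2 - 5*p + 4) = (p - 1)*(p + 1)*(p - 4)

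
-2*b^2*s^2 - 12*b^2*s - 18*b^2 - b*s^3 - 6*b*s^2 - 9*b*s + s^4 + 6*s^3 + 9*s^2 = (-2*b + s)*(b + s)*(s + 3)^2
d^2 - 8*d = d*(d - 8)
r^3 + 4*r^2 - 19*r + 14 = (r - 2)*(r - 1)*(r + 7)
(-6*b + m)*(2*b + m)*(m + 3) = -12*b^2*m - 36*b^2 - 4*b*m^2 - 12*b*m + m^3 + 3*m^2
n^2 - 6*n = n*(n - 6)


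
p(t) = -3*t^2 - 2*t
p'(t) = -6*t - 2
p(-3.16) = -23.64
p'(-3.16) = 16.96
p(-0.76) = -0.21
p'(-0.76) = 2.56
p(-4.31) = -47.11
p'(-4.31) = 23.86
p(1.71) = -12.19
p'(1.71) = -12.26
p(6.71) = -148.49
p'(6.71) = -42.26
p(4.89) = -81.52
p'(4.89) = -31.34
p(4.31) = -64.35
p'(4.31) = -27.86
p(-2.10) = -9.03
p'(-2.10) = 10.60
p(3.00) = -33.00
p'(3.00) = -20.00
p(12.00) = -456.00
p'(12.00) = -74.00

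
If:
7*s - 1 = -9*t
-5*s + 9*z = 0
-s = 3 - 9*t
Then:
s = -1/4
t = 11/36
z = -5/36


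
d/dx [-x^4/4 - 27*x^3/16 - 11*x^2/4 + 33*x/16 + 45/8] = -x^3 - 81*x^2/16 - 11*x/2 + 33/16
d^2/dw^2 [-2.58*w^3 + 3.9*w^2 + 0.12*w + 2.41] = 7.8 - 15.48*w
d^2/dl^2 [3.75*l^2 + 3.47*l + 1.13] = 7.50000000000000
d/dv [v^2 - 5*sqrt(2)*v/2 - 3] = 2*v - 5*sqrt(2)/2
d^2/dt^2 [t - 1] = 0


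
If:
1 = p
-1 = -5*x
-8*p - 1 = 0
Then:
No Solution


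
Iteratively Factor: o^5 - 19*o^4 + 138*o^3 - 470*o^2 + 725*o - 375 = (o - 5)*(o^4 - 14*o^3 + 68*o^2 - 130*o + 75) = (o - 5)^2*(o^3 - 9*o^2 + 23*o - 15) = (o - 5)^2*(o - 1)*(o^2 - 8*o + 15) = (o - 5)^2*(o - 3)*(o - 1)*(o - 5)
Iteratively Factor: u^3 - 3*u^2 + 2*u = (u - 1)*(u^2 - 2*u) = u*(u - 1)*(u - 2)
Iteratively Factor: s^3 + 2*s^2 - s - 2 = (s + 2)*(s^2 - 1) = (s - 1)*(s + 2)*(s + 1)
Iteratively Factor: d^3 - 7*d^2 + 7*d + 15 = (d + 1)*(d^2 - 8*d + 15) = (d - 5)*(d + 1)*(d - 3)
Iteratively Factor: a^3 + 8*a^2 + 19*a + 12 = (a + 3)*(a^2 + 5*a + 4) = (a + 3)*(a + 4)*(a + 1)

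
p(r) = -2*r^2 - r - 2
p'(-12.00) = 47.00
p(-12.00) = -278.00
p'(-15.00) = 59.00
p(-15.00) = -437.00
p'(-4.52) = 17.08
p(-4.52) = -38.34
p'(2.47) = -10.88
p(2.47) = -16.67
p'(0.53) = -3.12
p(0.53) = -3.09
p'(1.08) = -5.32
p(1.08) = -5.41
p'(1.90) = -8.60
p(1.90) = -11.12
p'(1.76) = -8.04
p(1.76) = -9.96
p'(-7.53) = 29.12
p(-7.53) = -107.87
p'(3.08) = -13.32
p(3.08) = -24.05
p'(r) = -4*r - 1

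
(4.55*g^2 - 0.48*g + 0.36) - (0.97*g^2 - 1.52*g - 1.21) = 3.58*g^2 + 1.04*g + 1.57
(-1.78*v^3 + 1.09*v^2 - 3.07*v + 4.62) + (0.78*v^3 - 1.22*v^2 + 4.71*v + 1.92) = -1.0*v^3 - 0.13*v^2 + 1.64*v + 6.54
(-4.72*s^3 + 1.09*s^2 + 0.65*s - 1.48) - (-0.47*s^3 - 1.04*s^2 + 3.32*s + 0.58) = -4.25*s^3 + 2.13*s^2 - 2.67*s - 2.06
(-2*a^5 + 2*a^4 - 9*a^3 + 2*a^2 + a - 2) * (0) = 0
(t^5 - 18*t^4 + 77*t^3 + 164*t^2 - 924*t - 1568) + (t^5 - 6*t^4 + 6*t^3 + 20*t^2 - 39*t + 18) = 2*t^5 - 24*t^4 + 83*t^3 + 184*t^2 - 963*t - 1550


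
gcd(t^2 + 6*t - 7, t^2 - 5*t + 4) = t - 1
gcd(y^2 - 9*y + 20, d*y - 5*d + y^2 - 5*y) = y - 5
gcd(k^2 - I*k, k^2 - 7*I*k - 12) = 1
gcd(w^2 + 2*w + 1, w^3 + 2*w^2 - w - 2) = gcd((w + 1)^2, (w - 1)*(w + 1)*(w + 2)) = w + 1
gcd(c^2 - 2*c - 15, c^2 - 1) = 1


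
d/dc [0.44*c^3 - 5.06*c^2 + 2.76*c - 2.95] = 1.32*c^2 - 10.12*c + 2.76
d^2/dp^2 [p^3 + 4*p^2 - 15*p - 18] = 6*p + 8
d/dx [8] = 0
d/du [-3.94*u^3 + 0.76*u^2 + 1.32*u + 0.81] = -11.82*u^2 + 1.52*u + 1.32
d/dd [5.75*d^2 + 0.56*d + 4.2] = 11.5*d + 0.56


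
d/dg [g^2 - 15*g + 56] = 2*g - 15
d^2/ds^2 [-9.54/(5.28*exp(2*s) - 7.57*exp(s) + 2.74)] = (-9.54*(10.56*exp(s) - 7.57)*(21.12*exp(s) - 15.14)*exp(s) + (201.4848*exp(s) - 72.2178)*(5.28*exp(2*s) - 7.57*exp(s) + 2.74))*exp(s)/(5.28*exp(2*s) - 7.57*exp(s) + 2.74)^3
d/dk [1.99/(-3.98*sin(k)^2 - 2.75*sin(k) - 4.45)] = (15.8404*sin(k) + 5.4725)*cos(k)/(3.98*sin(k)^2 + 2.75*sin(k) + 4.45)^2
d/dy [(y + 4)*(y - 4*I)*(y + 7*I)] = 3*y^2 + y*(8 + 6*I) + 28 + 12*I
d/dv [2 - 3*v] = -3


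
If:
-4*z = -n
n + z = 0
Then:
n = 0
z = 0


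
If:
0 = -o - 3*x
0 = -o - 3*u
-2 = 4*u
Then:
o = 3/2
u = -1/2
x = -1/2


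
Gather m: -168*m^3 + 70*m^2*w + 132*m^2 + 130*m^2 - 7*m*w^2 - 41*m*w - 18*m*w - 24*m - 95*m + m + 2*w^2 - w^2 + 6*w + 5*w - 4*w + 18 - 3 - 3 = -168*m^3 + m^2*(70*w + 262) + m*(-7*w^2 - 59*w - 118) + w^2 + 7*w + 12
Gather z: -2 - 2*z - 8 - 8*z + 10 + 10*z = 0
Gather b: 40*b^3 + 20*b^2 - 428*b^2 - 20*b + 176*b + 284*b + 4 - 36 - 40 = 40*b^3 - 408*b^2 + 440*b - 72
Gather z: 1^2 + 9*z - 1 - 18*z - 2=-9*z - 2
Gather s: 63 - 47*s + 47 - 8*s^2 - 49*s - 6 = -8*s^2 - 96*s + 104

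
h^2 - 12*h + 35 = (h - 7)*(h - 5)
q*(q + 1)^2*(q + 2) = q^4 + 4*q^3 + 5*q^2 + 2*q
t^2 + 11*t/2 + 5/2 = (t + 1/2)*(t + 5)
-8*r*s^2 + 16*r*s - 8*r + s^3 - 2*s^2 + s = (-8*r + s)*(s - 1)^2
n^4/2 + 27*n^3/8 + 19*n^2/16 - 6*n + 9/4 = (n/2 + 1)*(n - 3/4)*(n - 1/2)*(n + 6)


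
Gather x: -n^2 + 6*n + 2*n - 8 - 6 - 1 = -n^2 + 8*n - 15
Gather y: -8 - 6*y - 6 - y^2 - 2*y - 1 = -y^2 - 8*y - 15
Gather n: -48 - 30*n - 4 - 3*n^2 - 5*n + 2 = -3*n^2 - 35*n - 50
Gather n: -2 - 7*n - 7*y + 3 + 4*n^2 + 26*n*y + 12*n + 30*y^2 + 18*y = 4*n^2 + n*(26*y + 5) + 30*y^2 + 11*y + 1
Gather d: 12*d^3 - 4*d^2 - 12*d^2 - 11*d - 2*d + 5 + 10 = 12*d^3 - 16*d^2 - 13*d + 15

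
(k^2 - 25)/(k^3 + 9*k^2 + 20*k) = (k - 5)/(k*(k + 4))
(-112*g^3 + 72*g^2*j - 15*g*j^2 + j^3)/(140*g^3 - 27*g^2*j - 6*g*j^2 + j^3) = (-4*g + j)/(5*g + j)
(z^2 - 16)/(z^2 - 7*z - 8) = (16 - z^2)/(-z^2 + 7*z + 8)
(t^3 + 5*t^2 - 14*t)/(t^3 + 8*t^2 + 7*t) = (t - 2)/(t + 1)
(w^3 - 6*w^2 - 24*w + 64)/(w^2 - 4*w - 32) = w - 2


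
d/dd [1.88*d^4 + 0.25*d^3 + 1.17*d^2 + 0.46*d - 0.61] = 7.52*d^3 + 0.75*d^2 + 2.34*d + 0.46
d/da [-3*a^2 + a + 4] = 1 - 6*a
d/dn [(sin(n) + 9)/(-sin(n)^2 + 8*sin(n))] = (cos(n) + 18/tan(n) - 72*cos(n)/sin(n)^2)/(sin(n) - 8)^2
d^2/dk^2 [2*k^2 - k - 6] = 4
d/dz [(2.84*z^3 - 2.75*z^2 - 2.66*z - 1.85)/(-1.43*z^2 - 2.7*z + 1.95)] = (-4.0612*z^4 - 15.336*z^3 + 20.2352*z^2 - 16.016*z - 10.182)/(2.0449*z^4 + 7.722*z^3 + 1.713*z^2 - 10.53*z + 3.8025)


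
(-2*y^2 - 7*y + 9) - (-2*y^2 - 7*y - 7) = 16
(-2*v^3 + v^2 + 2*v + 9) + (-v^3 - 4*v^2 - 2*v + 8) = -3*v^3 - 3*v^2 + 17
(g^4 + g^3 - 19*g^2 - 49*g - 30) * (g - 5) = g^5 - 4*g^4 - 24*g^3 + 46*g^2 + 215*g + 150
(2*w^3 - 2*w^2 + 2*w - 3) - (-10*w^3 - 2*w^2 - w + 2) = 12*w^3 + 3*w - 5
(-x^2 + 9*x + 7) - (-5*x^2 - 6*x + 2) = 4*x^2 + 15*x + 5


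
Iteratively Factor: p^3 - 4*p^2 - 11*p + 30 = (p - 5)*(p^2 + p - 6) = (p - 5)*(p + 3)*(p - 2)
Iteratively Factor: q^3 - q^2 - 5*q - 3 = (q + 1)*(q^2 - 2*q - 3) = (q + 1)^2*(q - 3)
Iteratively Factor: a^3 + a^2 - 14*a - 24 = (a + 3)*(a^2 - 2*a - 8) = (a + 2)*(a + 3)*(a - 4)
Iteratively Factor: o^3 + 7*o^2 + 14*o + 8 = (o + 1)*(o^2 + 6*o + 8) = (o + 1)*(o + 2)*(o + 4)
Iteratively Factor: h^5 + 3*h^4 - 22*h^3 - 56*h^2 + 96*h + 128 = (h + 4)*(h^4 - h^3 - 18*h^2 + 16*h + 32) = (h + 1)*(h + 4)*(h^3 - 2*h^2 - 16*h + 32) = (h - 2)*(h + 1)*(h + 4)*(h^2 - 16) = (h - 2)*(h + 1)*(h + 4)^2*(h - 4)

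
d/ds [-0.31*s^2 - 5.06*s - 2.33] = -0.62*s - 5.06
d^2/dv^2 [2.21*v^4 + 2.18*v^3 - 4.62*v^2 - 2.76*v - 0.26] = 26.52*v^2 + 13.08*v - 9.24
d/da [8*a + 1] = 8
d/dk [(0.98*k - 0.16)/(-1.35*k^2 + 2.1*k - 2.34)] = (1.323*k^2 - 0.432*k - 1.9572)/(1.8225*k^4 - 5.67*k^3 + 10.728*k^2 - 9.828*k + 5.4756)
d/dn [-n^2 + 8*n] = 8 - 2*n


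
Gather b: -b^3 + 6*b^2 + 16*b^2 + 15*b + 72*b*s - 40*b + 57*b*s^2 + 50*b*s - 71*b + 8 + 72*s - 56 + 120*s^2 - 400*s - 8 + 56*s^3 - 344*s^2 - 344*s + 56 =-b^3 + 22*b^2 + b*(57*s^2 + 122*s - 96) + 56*s^3 - 224*s^2 - 672*s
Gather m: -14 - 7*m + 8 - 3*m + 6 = -10*m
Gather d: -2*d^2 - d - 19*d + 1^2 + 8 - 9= -2*d^2 - 20*d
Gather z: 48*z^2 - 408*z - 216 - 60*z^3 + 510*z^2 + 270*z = -60*z^3 + 558*z^2 - 138*z - 216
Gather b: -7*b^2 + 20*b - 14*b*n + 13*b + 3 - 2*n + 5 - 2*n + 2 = -7*b^2 + b*(33 - 14*n) - 4*n + 10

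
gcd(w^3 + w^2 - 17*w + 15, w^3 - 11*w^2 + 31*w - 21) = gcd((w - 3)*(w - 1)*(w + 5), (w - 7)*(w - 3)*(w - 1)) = w^2 - 4*w + 3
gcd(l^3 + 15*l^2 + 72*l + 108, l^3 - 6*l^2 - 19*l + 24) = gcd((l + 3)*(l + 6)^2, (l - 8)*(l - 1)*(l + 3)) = l + 3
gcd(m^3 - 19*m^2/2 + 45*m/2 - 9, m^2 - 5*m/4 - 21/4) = m - 3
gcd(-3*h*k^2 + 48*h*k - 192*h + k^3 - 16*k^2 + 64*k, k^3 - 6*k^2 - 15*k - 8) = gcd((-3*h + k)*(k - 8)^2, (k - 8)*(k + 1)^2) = k - 8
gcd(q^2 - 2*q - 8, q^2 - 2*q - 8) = q^2 - 2*q - 8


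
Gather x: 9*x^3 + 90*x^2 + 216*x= 9*x^3 + 90*x^2 + 216*x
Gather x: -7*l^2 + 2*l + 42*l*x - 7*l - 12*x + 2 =-7*l^2 - 5*l + x*(42*l - 12) + 2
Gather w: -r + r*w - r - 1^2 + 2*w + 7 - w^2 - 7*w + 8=-2*r - w^2 + w*(r - 5) + 14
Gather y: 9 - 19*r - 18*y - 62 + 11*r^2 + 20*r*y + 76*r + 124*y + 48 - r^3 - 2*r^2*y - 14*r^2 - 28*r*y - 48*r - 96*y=-r^3 - 3*r^2 + 9*r + y*(-2*r^2 - 8*r + 10) - 5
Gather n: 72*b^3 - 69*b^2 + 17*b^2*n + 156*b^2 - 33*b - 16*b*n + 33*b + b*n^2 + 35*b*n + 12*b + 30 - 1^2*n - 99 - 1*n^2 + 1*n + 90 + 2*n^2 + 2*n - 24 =72*b^3 + 87*b^2 + 12*b + n^2*(b + 1) + n*(17*b^2 + 19*b + 2) - 3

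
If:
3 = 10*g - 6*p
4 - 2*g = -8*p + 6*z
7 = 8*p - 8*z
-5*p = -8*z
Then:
No Solution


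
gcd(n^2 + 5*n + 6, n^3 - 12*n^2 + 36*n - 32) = 1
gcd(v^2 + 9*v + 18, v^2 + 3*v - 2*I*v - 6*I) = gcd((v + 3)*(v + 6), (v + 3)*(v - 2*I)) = v + 3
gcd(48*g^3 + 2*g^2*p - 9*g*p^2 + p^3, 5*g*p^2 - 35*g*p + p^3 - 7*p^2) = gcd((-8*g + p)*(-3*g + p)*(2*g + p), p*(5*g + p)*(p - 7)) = 1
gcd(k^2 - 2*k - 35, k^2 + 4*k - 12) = 1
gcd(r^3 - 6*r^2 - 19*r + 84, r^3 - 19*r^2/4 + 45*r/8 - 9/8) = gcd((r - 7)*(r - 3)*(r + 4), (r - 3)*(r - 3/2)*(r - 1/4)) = r - 3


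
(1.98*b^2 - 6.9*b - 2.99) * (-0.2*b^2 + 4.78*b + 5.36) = -0.396*b^4 + 10.8444*b^3 - 21.7712*b^2 - 51.2762*b - 16.0264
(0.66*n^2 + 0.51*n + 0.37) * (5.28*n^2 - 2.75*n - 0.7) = 3.4848*n^4 + 0.8778*n^3 + 0.0891*n^2 - 1.3745*n - 0.259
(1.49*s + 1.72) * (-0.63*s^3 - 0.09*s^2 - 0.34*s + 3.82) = -0.9387*s^4 - 1.2177*s^3 - 0.6614*s^2 + 5.107*s + 6.5704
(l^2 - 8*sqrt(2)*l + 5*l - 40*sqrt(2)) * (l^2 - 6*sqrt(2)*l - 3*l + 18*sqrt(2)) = l^4 - 14*sqrt(2)*l^3 + 2*l^3 - 28*sqrt(2)*l^2 + 81*l^2 + 192*l + 210*sqrt(2)*l - 1440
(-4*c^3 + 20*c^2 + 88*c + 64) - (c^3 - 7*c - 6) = -5*c^3 + 20*c^2 + 95*c + 70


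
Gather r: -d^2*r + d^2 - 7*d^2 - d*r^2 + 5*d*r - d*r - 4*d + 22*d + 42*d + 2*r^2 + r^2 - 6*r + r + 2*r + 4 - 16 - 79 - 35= -6*d^2 + 60*d + r^2*(3 - d) + r*(-d^2 + 4*d - 3) - 126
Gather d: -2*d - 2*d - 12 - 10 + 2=-4*d - 20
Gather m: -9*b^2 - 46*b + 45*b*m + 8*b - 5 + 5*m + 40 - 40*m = -9*b^2 - 38*b + m*(45*b - 35) + 35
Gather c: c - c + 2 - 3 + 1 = 0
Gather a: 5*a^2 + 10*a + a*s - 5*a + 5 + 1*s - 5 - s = 5*a^2 + a*(s + 5)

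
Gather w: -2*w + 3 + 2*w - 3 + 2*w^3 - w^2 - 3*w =2*w^3 - w^2 - 3*w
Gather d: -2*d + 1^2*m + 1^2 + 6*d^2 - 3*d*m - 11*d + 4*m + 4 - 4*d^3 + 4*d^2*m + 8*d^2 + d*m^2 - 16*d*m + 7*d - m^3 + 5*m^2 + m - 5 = -4*d^3 + d^2*(4*m + 14) + d*(m^2 - 19*m - 6) - m^3 + 5*m^2 + 6*m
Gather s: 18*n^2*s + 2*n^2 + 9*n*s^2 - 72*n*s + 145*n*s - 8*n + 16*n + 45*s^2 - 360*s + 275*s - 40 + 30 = 2*n^2 + 8*n + s^2*(9*n + 45) + s*(18*n^2 + 73*n - 85) - 10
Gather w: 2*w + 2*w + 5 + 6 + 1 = 4*w + 12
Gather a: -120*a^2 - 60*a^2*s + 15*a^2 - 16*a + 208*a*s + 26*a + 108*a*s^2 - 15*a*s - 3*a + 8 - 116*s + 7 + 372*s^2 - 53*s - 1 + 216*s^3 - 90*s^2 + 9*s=a^2*(-60*s - 105) + a*(108*s^2 + 193*s + 7) + 216*s^3 + 282*s^2 - 160*s + 14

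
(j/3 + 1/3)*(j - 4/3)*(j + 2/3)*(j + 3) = j^4/3 + 10*j^3/9 - 5*j^2/27 - 50*j/27 - 8/9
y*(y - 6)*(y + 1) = y^3 - 5*y^2 - 6*y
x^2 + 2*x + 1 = (x + 1)^2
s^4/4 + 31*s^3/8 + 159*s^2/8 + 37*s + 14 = (s/4 + 1)*(s + 1/2)*(s + 4)*(s + 7)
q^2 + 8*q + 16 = (q + 4)^2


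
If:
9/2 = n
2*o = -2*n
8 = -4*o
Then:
No Solution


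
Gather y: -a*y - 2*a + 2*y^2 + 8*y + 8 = -2*a + 2*y^2 + y*(8 - a) + 8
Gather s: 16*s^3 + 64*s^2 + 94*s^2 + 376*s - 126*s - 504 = 16*s^3 + 158*s^2 + 250*s - 504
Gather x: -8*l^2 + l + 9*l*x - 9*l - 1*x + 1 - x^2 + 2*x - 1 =-8*l^2 - 8*l - x^2 + x*(9*l + 1)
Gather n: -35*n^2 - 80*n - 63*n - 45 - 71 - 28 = -35*n^2 - 143*n - 144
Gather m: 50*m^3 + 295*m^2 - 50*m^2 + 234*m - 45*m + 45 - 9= 50*m^3 + 245*m^2 + 189*m + 36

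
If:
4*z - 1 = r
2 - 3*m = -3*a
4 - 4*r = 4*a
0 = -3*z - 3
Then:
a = 6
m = 20/3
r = -5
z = -1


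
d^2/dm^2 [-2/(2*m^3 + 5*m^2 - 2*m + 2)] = 4*((6*m + 5)*(2*m^3 + 5*m^2 - 2*m + 2) - 4*(3*m^2 + 5*m - 1)^2)/(2*m^3 + 5*m^2 - 2*m + 2)^3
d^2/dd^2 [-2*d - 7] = 0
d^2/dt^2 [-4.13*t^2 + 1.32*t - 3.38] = -8.26000000000000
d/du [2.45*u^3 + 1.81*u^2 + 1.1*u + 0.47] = 7.35*u^2 + 3.62*u + 1.1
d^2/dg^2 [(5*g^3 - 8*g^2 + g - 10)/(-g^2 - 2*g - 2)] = 2*(-27*g^3 - 78*g^2 + 6*g + 56)/(g^6 + 6*g^5 + 18*g^4 + 32*g^3 + 36*g^2 + 24*g + 8)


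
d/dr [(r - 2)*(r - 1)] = 2*r - 3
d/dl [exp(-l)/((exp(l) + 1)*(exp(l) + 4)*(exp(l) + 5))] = 2*(-2*exp(3*l) - 15*exp(2*l) - 29*exp(l) - 10)*exp(-l)/(exp(6*l) + 20*exp(5*l) + 158*exp(4*l) + 620*exp(3*l) + 1241*exp(2*l) + 1160*exp(l) + 400)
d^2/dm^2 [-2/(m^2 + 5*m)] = 4*(m*(m + 5) - (2*m + 5)^2)/(m^3*(m + 5)^3)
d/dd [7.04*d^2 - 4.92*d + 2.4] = 14.08*d - 4.92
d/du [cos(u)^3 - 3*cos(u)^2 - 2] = 3*(2 - cos(u))*sin(u)*cos(u)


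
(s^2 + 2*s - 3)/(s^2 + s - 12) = (s^2 + 2*s - 3)/(s^2 + s - 12)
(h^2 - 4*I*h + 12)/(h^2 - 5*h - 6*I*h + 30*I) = (h + 2*I)/(h - 5)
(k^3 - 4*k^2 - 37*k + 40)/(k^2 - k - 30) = (k^2 - 9*k + 8)/(k - 6)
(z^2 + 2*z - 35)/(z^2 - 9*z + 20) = (z + 7)/(z - 4)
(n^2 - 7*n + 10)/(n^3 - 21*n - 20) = (n - 2)/(n^2 + 5*n + 4)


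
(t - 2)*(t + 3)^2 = t^3 + 4*t^2 - 3*t - 18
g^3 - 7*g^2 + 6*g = g*(g - 6)*(g - 1)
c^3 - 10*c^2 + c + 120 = (c - 8)*(c - 5)*(c + 3)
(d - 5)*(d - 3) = d^2 - 8*d + 15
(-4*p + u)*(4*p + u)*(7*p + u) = -112*p^3 - 16*p^2*u + 7*p*u^2 + u^3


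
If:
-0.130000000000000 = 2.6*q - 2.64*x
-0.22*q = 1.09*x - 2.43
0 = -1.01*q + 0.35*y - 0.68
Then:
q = 1.84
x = 1.86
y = 7.24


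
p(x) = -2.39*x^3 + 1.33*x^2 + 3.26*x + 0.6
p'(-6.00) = -270.82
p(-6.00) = 545.16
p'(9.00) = -553.57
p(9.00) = -1604.64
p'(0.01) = 3.29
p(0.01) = 0.63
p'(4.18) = -110.90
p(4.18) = -137.09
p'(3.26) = -64.27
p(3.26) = -57.44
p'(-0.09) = 2.96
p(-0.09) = 0.32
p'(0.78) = 0.97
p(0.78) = 2.82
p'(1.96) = -19.07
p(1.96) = -5.90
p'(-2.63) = -53.33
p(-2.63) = 44.70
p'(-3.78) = -109.24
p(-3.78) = 136.37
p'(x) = -7.17*x^2 + 2.66*x + 3.26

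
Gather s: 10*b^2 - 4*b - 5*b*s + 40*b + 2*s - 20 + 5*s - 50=10*b^2 + 36*b + s*(7 - 5*b) - 70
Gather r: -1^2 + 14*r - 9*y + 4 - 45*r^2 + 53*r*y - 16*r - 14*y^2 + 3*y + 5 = -45*r^2 + r*(53*y - 2) - 14*y^2 - 6*y + 8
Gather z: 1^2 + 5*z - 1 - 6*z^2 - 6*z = -6*z^2 - z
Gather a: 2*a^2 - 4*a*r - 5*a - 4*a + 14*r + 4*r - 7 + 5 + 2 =2*a^2 + a*(-4*r - 9) + 18*r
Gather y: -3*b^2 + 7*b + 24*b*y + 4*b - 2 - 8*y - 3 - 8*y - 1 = -3*b^2 + 11*b + y*(24*b - 16) - 6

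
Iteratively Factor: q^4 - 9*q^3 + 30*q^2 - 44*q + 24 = (q - 2)*(q^3 - 7*q^2 + 16*q - 12) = (q - 2)^2*(q^2 - 5*q + 6) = (q - 3)*(q - 2)^2*(q - 2)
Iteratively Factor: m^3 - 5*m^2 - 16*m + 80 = (m + 4)*(m^2 - 9*m + 20) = (m - 5)*(m + 4)*(m - 4)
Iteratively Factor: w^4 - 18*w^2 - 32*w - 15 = (w + 3)*(w^3 - 3*w^2 - 9*w - 5) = (w + 1)*(w + 3)*(w^2 - 4*w - 5) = (w - 5)*(w + 1)*(w + 3)*(w + 1)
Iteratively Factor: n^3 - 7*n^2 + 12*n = (n - 4)*(n^2 - 3*n) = (n - 4)*(n - 3)*(n)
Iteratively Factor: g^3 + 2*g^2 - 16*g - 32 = (g - 4)*(g^2 + 6*g + 8) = (g - 4)*(g + 2)*(g + 4)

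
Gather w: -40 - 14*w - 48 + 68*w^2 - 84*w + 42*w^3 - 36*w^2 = 42*w^3 + 32*w^2 - 98*w - 88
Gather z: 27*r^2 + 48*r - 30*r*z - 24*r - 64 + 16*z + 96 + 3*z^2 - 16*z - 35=27*r^2 - 30*r*z + 24*r + 3*z^2 - 3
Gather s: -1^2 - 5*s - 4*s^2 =-4*s^2 - 5*s - 1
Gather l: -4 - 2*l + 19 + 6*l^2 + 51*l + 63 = 6*l^2 + 49*l + 78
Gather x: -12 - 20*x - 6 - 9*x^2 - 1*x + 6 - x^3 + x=-x^3 - 9*x^2 - 20*x - 12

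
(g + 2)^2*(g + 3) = g^3 + 7*g^2 + 16*g + 12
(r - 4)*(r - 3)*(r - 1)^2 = r^4 - 9*r^3 + 27*r^2 - 31*r + 12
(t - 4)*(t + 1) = t^2 - 3*t - 4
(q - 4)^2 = q^2 - 8*q + 16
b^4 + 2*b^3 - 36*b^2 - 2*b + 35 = (b - 5)*(b - 1)*(b + 1)*(b + 7)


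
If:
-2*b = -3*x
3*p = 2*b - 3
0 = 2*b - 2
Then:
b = 1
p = -1/3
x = 2/3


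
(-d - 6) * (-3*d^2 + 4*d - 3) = 3*d^3 + 14*d^2 - 21*d + 18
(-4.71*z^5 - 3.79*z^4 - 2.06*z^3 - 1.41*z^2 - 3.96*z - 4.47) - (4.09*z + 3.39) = -4.71*z^5 - 3.79*z^4 - 2.06*z^3 - 1.41*z^2 - 8.05*z - 7.86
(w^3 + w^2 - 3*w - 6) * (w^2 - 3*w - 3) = w^5 - 2*w^4 - 9*w^3 + 27*w + 18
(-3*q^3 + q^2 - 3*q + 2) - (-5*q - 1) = -3*q^3 + q^2 + 2*q + 3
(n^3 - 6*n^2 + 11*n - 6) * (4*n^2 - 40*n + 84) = 4*n^5 - 64*n^4 + 368*n^3 - 968*n^2 + 1164*n - 504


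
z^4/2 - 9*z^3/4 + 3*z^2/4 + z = z*(z/2 + 1/4)*(z - 4)*(z - 1)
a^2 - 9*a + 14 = (a - 7)*(a - 2)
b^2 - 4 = (b - 2)*(b + 2)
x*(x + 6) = x^2 + 6*x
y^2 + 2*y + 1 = (y + 1)^2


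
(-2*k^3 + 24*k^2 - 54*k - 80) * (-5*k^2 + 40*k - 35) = 10*k^5 - 200*k^4 + 1300*k^3 - 2600*k^2 - 1310*k + 2800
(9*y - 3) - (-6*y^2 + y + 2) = 6*y^2 + 8*y - 5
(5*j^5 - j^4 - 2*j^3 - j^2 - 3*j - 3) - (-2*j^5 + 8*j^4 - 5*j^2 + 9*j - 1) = 7*j^5 - 9*j^4 - 2*j^3 + 4*j^2 - 12*j - 2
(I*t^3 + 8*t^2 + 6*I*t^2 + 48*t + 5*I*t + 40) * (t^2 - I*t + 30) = I*t^5 + 9*t^4 + 6*I*t^4 + 54*t^3 + 27*I*t^3 + 285*t^2 + 132*I*t^2 + 1440*t + 110*I*t + 1200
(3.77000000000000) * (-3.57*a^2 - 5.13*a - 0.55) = -13.4589*a^2 - 19.3401*a - 2.0735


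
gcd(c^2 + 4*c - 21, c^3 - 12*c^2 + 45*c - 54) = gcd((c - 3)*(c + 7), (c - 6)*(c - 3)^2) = c - 3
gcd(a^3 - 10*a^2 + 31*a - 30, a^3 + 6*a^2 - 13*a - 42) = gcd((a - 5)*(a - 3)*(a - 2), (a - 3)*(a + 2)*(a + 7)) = a - 3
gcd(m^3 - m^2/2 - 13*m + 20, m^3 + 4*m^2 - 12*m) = m - 2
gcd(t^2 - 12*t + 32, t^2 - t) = 1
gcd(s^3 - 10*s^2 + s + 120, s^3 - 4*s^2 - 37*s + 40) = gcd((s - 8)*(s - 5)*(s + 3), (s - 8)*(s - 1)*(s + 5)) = s - 8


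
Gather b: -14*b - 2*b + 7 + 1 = 8 - 16*b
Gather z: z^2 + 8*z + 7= z^2 + 8*z + 7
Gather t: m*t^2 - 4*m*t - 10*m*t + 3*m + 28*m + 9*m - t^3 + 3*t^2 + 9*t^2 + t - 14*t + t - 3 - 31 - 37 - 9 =40*m - t^3 + t^2*(m + 12) + t*(-14*m - 12) - 80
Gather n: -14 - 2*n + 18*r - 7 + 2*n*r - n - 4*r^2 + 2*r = n*(2*r - 3) - 4*r^2 + 20*r - 21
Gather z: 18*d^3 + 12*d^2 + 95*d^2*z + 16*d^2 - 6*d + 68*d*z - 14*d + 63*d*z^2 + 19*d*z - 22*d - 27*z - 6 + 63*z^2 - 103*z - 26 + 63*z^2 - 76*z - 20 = 18*d^3 + 28*d^2 - 42*d + z^2*(63*d + 126) + z*(95*d^2 + 87*d - 206) - 52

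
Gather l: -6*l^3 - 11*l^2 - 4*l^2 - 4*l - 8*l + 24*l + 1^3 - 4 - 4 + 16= -6*l^3 - 15*l^2 + 12*l + 9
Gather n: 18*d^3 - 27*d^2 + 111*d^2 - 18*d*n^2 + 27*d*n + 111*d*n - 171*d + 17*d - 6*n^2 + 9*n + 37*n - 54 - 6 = 18*d^3 + 84*d^2 - 154*d + n^2*(-18*d - 6) + n*(138*d + 46) - 60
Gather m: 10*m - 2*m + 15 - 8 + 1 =8*m + 8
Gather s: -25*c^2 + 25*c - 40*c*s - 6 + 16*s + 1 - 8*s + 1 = -25*c^2 + 25*c + s*(8 - 40*c) - 4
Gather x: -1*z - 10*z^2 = -10*z^2 - z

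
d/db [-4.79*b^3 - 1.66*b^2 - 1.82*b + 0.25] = -14.37*b^2 - 3.32*b - 1.82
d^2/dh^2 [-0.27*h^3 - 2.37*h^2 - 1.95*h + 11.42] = -1.62*h - 4.74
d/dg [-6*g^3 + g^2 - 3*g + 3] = -18*g^2 + 2*g - 3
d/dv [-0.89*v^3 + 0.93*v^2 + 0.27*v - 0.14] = -2.67*v^2 + 1.86*v + 0.27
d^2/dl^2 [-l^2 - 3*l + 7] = -2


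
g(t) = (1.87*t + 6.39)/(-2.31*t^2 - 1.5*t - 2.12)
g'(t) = (1.87*t + 6.39)*(4.62*t + 1.5)/(-2.31*t^2 - 1.5*t - 2.12)^2 + 1.87/(-2.31*t^2 - 1.5*t - 2.12) = (4.3197*t^2 + 29.5218*t + 5.6206)/(5.3361*t^4 + 6.93*t^3 + 12.0444*t^2 + 6.36*t + 4.4944)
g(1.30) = -1.11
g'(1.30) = 0.81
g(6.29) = -0.18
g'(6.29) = 0.03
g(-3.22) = -0.02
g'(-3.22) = -0.10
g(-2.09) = -0.27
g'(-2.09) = -0.45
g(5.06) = -0.23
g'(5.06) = 0.06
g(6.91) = -0.16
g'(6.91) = 0.03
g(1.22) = -1.17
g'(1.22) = 0.88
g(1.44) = -1.00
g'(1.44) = 0.69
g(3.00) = -0.44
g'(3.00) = 0.18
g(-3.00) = -0.04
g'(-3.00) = -0.13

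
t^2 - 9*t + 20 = (t - 5)*(t - 4)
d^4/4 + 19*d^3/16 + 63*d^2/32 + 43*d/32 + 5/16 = (d/4 + 1/4)*(d + 1/2)*(d + 5/4)*(d + 2)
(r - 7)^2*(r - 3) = r^3 - 17*r^2 + 91*r - 147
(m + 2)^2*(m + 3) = m^3 + 7*m^2 + 16*m + 12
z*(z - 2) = z^2 - 2*z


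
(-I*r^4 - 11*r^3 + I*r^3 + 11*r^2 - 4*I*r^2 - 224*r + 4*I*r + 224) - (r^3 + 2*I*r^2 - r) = -I*r^4 - 12*r^3 + I*r^3 + 11*r^2 - 6*I*r^2 - 223*r + 4*I*r + 224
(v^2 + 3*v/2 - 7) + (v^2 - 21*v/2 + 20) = 2*v^2 - 9*v + 13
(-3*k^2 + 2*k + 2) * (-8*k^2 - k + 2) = 24*k^4 - 13*k^3 - 24*k^2 + 2*k + 4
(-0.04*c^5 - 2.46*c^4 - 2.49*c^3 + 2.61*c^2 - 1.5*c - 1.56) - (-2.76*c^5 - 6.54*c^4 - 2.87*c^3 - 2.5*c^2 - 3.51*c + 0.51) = 2.72*c^5 + 4.08*c^4 + 0.38*c^3 + 5.11*c^2 + 2.01*c - 2.07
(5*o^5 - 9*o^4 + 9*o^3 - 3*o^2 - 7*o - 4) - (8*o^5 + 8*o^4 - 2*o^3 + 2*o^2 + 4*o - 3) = -3*o^5 - 17*o^4 + 11*o^3 - 5*o^2 - 11*o - 1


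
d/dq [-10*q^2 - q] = -20*q - 1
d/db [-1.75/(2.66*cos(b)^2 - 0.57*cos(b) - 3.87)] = (0.9975 - 9.31*cos(b))*sin(b)/(-2.66*cos(b)^2 + 0.57*cos(b) + 3.87)^2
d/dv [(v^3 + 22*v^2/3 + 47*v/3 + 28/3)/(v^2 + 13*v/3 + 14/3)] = (v^2 + 4*v + 6)/(v^2 + 4*v + 4)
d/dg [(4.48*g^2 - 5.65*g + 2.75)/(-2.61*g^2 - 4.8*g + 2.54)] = (-36.2505*g^2 + 37.1134*g - 1.151)/(6.8121*g^4 + 25.056*g^3 + 9.7812*g^2 - 24.384*g + 6.4516)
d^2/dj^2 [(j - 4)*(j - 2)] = 2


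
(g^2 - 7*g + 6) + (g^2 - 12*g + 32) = 2*g^2 - 19*g + 38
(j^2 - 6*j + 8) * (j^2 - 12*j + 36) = j^4 - 18*j^3 + 116*j^2 - 312*j + 288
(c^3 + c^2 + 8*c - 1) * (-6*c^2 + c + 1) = -6*c^5 - 5*c^4 - 46*c^3 + 15*c^2 + 7*c - 1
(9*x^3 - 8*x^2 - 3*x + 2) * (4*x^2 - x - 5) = 36*x^5 - 41*x^4 - 49*x^3 + 51*x^2 + 13*x - 10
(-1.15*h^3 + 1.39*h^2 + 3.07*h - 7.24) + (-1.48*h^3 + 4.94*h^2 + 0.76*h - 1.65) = -2.63*h^3 + 6.33*h^2 + 3.83*h - 8.89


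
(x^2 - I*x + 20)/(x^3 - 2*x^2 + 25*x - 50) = (x + 4*I)/(x^2 + x*(-2 + 5*I) - 10*I)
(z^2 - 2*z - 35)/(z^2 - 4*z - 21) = (z + 5)/(z + 3)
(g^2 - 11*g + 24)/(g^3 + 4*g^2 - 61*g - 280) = (g - 3)/(g^2 + 12*g + 35)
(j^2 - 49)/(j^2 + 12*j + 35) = (j - 7)/(j + 5)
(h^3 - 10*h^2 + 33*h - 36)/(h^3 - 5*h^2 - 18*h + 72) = (h^2 - 7*h + 12)/(h^2 - 2*h - 24)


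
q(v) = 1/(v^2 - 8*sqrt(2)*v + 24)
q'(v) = (-2*v + 8*sqrt(2))/(v^2 - 8*sqrt(2)*v + 24)^2 = 2*(-v + 4*sqrt(2))/(v^2 - 8*sqrt(2)*v + 24)^2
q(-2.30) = 0.02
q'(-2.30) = 0.01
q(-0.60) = 0.03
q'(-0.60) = 0.01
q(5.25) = -0.13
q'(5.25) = 0.01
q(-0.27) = 0.04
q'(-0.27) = 0.02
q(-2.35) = 0.02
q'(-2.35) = 0.01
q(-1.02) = 0.03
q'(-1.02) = 0.01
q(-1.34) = 0.02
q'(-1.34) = 0.01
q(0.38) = 0.05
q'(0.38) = 0.03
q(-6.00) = 0.01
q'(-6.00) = 0.00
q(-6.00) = 0.01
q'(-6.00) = 0.00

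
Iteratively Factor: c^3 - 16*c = (c + 4)*(c^2 - 4*c) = c*(c + 4)*(c - 4)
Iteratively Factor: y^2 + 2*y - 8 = (y - 2)*(y + 4)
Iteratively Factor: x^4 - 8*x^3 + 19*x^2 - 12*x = (x)*(x^3 - 8*x^2 + 19*x - 12) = x*(x - 3)*(x^2 - 5*x + 4) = x*(x - 3)*(x - 1)*(x - 4)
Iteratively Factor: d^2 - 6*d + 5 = (d - 1)*(d - 5)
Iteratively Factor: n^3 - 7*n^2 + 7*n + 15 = (n + 1)*(n^2 - 8*n + 15) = (n - 3)*(n + 1)*(n - 5)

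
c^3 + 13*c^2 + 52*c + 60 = (c + 2)*(c + 5)*(c + 6)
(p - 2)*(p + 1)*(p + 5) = p^3 + 4*p^2 - 7*p - 10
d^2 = d^2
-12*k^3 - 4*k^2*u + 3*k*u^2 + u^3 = (-2*k + u)*(2*k + u)*(3*k + u)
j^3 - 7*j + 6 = (j - 2)*(j - 1)*(j + 3)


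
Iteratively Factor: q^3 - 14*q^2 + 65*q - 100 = (q - 4)*(q^2 - 10*q + 25) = (q - 5)*(q - 4)*(q - 5)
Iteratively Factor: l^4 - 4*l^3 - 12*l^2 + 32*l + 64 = (l + 2)*(l^3 - 6*l^2 + 32) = (l - 4)*(l + 2)*(l^2 - 2*l - 8) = (l - 4)^2*(l + 2)*(l + 2)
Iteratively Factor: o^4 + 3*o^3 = (o)*(o^3 + 3*o^2) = o^2*(o^2 + 3*o) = o^3*(o + 3)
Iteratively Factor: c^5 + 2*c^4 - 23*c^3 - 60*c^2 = (c + 4)*(c^4 - 2*c^3 - 15*c^2) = c*(c + 4)*(c^3 - 2*c^2 - 15*c) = c*(c - 5)*(c + 4)*(c^2 + 3*c) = c^2*(c - 5)*(c + 4)*(c + 3)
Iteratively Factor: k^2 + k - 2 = (k + 2)*(k - 1)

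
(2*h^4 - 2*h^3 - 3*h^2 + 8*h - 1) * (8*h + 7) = 16*h^5 - 2*h^4 - 38*h^3 + 43*h^2 + 48*h - 7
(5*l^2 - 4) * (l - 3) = 5*l^3 - 15*l^2 - 4*l + 12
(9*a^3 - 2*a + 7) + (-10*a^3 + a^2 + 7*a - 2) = -a^3 + a^2 + 5*a + 5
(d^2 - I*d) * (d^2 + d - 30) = d^4 + d^3 - I*d^3 - 30*d^2 - I*d^2 + 30*I*d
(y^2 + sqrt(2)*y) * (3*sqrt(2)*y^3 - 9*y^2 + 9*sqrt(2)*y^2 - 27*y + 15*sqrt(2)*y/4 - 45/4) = 3*sqrt(2)*y^5 - 3*y^4 + 9*sqrt(2)*y^4 - 9*y^3 - 21*sqrt(2)*y^3/4 - 27*sqrt(2)*y^2 - 15*y^2/4 - 45*sqrt(2)*y/4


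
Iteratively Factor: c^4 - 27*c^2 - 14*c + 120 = (c + 4)*(c^3 - 4*c^2 - 11*c + 30) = (c - 5)*(c + 4)*(c^2 + c - 6) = (c - 5)*(c - 2)*(c + 4)*(c + 3)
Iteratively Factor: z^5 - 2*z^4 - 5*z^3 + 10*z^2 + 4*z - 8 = (z - 2)*(z^4 - 5*z^2 + 4) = (z - 2)*(z + 2)*(z^3 - 2*z^2 - z + 2) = (z - 2)*(z - 1)*(z + 2)*(z^2 - z - 2) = (z - 2)*(z - 1)*(z + 1)*(z + 2)*(z - 2)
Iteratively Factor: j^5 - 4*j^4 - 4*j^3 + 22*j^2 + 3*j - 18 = (j + 2)*(j^4 - 6*j^3 + 8*j^2 + 6*j - 9) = (j - 1)*(j + 2)*(j^3 - 5*j^2 + 3*j + 9) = (j - 3)*(j - 1)*(j + 2)*(j^2 - 2*j - 3) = (j - 3)^2*(j - 1)*(j + 2)*(j + 1)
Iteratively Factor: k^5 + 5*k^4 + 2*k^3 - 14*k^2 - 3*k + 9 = (k + 3)*(k^4 + 2*k^3 - 4*k^2 - 2*k + 3) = (k + 3)^2*(k^3 - k^2 - k + 1) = (k - 1)*(k + 3)^2*(k^2 - 1) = (k - 1)^2*(k + 3)^2*(k + 1)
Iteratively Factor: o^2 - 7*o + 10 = (o - 5)*(o - 2)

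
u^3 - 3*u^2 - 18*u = u*(u - 6)*(u + 3)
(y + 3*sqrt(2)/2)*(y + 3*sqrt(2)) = y^2 + 9*sqrt(2)*y/2 + 9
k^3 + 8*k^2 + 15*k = k*(k + 3)*(k + 5)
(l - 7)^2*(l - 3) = l^3 - 17*l^2 + 91*l - 147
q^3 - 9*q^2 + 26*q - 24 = (q - 4)*(q - 3)*(q - 2)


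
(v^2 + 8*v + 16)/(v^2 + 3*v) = (v^2 + 8*v + 16)/(v*(v + 3))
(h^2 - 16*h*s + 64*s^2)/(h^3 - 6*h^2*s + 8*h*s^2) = (h^2 - 16*h*s + 64*s^2)/(h*(h^2 - 6*h*s + 8*s^2))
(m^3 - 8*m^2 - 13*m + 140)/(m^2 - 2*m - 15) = (m^2 - 3*m - 28)/(m + 3)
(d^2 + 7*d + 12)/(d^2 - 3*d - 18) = (d + 4)/(d - 6)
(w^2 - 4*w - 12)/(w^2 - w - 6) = (w - 6)/(w - 3)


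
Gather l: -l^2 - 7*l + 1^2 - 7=-l^2 - 7*l - 6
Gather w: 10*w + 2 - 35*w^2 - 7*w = -35*w^2 + 3*w + 2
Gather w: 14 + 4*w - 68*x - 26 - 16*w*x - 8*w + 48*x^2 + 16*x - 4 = w*(-16*x - 4) + 48*x^2 - 52*x - 16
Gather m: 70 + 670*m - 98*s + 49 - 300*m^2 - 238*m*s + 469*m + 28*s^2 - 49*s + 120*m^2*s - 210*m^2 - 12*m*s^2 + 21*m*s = m^2*(120*s - 510) + m*(-12*s^2 - 217*s + 1139) + 28*s^2 - 147*s + 119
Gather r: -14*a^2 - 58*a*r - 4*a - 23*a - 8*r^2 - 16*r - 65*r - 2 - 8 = -14*a^2 - 27*a - 8*r^2 + r*(-58*a - 81) - 10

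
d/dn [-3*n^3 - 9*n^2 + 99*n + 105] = -9*n^2 - 18*n + 99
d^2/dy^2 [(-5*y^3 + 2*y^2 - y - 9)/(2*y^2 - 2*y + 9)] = 2*(74*y^3 + 54*y^2 - 1053*y + 270)/(8*y^6 - 24*y^5 + 132*y^4 - 224*y^3 + 594*y^2 - 486*y + 729)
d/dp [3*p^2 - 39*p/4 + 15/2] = 6*p - 39/4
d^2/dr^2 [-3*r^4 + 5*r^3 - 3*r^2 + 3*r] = -36*r^2 + 30*r - 6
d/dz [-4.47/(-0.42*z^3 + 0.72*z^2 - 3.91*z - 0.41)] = (-5.6322*z^2 + 6.4368*z - 17.4777)/(0.42*z^3 - 0.72*z^2 + 3.91*z + 0.41)^2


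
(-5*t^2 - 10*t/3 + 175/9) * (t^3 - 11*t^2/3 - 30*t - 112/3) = -5*t^5 + 15*t^4 + 545*t^3/3 + 5815*t^2/27 - 4130*t/9 - 19600/27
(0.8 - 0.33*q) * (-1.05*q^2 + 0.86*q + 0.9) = 0.3465*q^3 - 1.1238*q^2 + 0.391*q + 0.72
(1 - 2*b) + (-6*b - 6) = -8*b - 5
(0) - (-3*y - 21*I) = 3*y + 21*I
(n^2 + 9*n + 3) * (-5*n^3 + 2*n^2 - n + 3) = -5*n^5 - 43*n^4 + 2*n^3 + 24*n + 9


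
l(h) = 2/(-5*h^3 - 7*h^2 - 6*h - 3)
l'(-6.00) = 0.00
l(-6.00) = 0.00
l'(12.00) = 0.00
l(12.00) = 0.00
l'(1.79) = 0.04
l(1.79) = -0.03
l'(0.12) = 1.08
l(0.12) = -0.52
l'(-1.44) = 0.92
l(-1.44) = 0.33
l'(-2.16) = 0.12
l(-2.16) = 0.07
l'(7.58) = 0.00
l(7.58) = -0.00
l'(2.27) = 0.02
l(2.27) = -0.02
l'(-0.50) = 4.35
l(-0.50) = -1.78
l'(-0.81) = 1579.61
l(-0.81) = -26.49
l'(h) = 2*(15*h^2 + 14*h + 6)/(-5*h^3 - 7*h^2 - 6*h - 3)^2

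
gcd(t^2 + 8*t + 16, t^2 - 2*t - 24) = t + 4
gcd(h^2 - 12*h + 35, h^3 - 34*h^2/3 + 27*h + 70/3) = h^2 - 12*h + 35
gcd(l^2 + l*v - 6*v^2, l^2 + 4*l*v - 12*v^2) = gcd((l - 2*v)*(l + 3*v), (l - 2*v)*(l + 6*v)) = -l + 2*v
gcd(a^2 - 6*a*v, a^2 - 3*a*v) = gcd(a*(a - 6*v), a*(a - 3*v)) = a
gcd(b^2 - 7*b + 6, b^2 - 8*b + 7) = b - 1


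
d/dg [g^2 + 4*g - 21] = 2*g + 4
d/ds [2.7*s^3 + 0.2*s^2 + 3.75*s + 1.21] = 8.1*s^2 + 0.4*s + 3.75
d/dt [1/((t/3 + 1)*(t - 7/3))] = 18*(-3*t - 1)/(9*t^4 + 12*t^3 - 122*t^2 - 84*t + 441)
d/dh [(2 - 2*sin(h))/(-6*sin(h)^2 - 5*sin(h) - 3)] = 2*(-6*sin(h)^2 + 12*sin(h) + 8)*cos(h)/(6*sin(h)^2 + 5*sin(h) + 3)^2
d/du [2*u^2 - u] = 4*u - 1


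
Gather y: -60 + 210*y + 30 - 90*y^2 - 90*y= -90*y^2 + 120*y - 30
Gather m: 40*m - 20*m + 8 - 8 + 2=20*m + 2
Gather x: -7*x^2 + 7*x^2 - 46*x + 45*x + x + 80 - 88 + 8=0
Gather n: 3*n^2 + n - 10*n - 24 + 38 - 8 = 3*n^2 - 9*n + 6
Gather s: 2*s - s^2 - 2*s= -s^2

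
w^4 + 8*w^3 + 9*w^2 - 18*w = w*(w - 1)*(w + 3)*(w + 6)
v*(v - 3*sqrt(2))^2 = v^3 - 6*sqrt(2)*v^2 + 18*v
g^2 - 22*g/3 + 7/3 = (g - 7)*(g - 1/3)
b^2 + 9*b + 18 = (b + 3)*(b + 6)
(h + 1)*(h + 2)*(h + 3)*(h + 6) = h^4 + 12*h^3 + 47*h^2 + 72*h + 36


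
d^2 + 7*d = d*(d + 7)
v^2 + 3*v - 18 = (v - 3)*(v + 6)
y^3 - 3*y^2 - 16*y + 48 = (y - 4)*(y - 3)*(y + 4)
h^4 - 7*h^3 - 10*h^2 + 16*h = h*(h - 8)*(h - 1)*(h + 2)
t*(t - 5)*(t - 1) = t^3 - 6*t^2 + 5*t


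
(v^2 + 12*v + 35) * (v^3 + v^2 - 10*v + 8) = v^5 + 13*v^4 + 37*v^3 - 77*v^2 - 254*v + 280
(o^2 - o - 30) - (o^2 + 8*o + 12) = -9*o - 42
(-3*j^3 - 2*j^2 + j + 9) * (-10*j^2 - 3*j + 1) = 30*j^5 + 29*j^4 - 7*j^3 - 95*j^2 - 26*j + 9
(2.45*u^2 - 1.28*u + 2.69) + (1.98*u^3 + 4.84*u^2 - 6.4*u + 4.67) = 1.98*u^3 + 7.29*u^2 - 7.68*u + 7.36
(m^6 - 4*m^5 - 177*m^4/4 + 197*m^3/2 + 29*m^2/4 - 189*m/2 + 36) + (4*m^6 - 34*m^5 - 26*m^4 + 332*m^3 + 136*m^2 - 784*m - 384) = 5*m^6 - 38*m^5 - 281*m^4/4 + 861*m^3/2 + 573*m^2/4 - 1757*m/2 - 348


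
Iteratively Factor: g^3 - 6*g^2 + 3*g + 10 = (g - 2)*(g^2 - 4*g - 5) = (g - 5)*(g - 2)*(g + 1)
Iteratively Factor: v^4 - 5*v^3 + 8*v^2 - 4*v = (v - 2)*(v^3 - 3*v^2 + 2*v) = v*(v - 2)*(v^2 - 3*v + 2) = v*(v - 2)*(v - 1)*(v - 2)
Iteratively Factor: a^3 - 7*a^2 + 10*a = (a)*(a^2 - 7*a + 10) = a*(a - 2)*(a - 5)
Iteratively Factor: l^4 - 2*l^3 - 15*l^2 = (l + 3)*(l^3 - 5*l^2) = l*(l + 3)*(l^2 - 5*l) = l^2*(l + 3)*(l - 5)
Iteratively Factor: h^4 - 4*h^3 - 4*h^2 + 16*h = (h - 4)*(h^3 - 4*h) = h*(h - 4)*(h^2 - 4) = h*(h - 4)*(h - 2)*(h + 2)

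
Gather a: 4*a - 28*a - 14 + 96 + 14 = 96 - 24*a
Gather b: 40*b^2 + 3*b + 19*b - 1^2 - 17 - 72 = 40*b^2 + 22*b - 90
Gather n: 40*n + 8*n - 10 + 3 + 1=48*n - 6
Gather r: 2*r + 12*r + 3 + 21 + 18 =14*r + 42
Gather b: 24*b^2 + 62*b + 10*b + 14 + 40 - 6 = 24*b^2 + 72*b + 48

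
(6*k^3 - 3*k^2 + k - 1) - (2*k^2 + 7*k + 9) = 6*k^3 - 5*k^2 - 6*k - 10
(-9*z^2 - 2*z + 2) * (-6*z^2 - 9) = 54*z^4 + 12*z^3 + 69*z^2 + 18*z - 18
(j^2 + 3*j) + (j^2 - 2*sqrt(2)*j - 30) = 2*j^2 - 2*sqrt(2)*j + 3*j - 30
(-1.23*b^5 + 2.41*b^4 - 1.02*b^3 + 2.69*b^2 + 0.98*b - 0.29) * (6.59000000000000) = -8.1057*b^5 + 15.8819*b^4 - 6.7218*b^3 + 17.7271*b^2 + 6.4582*b - 1.9111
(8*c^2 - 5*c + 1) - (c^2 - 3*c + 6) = 7*c^2 - 2*c - 5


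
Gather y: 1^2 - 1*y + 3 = 4 - y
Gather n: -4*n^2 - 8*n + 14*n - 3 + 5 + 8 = -4*n^2 + 6*n + 10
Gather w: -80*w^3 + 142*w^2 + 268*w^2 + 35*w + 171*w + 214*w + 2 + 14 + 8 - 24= -80*w^3 + 410*w^2 + 420*w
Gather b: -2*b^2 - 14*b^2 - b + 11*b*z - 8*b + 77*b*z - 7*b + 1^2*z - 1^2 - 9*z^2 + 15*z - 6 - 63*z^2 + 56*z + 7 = -16*b^2 + b*(88*z - 16) - 72*z^2 + 72*z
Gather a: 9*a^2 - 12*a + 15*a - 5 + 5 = 9*a^2 + 3*a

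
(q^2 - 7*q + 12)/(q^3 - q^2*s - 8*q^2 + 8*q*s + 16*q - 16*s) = (q - 3)/(q^2 - q*s - 4*q + 4*s)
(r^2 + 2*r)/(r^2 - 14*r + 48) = r*(r + 2)/(r^2 - 14*r + 48)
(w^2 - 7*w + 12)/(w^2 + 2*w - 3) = (w^2 - 7*w + 12)/(w^2 + 2*w - 3)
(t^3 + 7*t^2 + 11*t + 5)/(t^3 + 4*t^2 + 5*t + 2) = (t + 5)/(t + 2)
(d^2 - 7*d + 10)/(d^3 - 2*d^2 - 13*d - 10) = (d - 2)/(d^2 + 3*d + 2)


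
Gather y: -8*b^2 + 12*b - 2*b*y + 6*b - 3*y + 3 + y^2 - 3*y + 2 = -8*b^2 + 18*b + y^2 + y*(-2*b - 6) + 5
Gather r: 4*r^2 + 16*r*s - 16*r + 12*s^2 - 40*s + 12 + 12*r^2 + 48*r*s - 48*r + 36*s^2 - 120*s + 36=16*r^2 + r*(64*s - 64) + 48*s^2 - 160*s + 48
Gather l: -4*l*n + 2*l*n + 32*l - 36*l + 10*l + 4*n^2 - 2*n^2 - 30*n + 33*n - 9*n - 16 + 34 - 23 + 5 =l*(6 - 2*n) + 2*n^2 - 6*n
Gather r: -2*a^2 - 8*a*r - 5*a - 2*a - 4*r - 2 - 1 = -2*a^2 - 7*a + r*(-8*a - 4) - 3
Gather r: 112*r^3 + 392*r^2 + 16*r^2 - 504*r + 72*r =112*r^3 + 408*r^2 - 432*r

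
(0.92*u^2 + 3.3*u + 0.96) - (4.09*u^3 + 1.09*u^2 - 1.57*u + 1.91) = -4.09*u^3 - 0.17*u^2 + 4.87*u - 0.95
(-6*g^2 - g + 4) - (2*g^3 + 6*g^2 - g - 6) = -2*g^3 - 12*g^2 + 10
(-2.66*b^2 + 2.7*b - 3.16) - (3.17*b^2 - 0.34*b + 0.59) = -5.83*b^2 + 3.04*b - 3.75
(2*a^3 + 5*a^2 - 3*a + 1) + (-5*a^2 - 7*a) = 2*a^3 - 10*a + 1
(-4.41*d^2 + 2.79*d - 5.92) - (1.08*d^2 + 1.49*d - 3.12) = -5.49*d^2 + 1.3*d - 2.8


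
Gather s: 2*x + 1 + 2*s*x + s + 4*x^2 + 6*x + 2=s*(2*x + 1) + 4*x^2 + 8*x + 3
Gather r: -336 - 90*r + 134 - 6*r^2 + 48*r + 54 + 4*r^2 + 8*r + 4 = -2*r^2 - 34*r - 144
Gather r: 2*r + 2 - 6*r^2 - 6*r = -6*r^2 - 4*r + 2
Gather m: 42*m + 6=42*m + 6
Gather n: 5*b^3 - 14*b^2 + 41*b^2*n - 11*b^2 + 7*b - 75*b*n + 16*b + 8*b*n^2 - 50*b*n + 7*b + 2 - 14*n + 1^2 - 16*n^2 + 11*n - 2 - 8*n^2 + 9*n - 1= 5*b^3 - 25*b^2 + 30*b + n^2*(8*b - 24) + n*(41*b^2 - 125*b + 6)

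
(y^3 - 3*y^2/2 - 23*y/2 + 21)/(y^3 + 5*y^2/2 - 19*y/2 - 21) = (y - 2)/(y + 2)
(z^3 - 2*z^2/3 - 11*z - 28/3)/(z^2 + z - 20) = (3*z^2 + 10*z + 7)/(3*(z + 5))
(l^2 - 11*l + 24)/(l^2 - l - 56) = (l - 3)/(l + 7)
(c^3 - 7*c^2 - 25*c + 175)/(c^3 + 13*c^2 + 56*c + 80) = (c^2 - 12*c + 35)/(c^2 + 8*c + 16)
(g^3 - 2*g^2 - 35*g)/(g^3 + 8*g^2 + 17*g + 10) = g*(g - 7)/(g^2 + 3*g + 2)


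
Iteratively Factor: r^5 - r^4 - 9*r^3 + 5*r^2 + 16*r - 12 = (r - 1)*(r^4 - 9*r^2 - 4*r + 12) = (r - 1)*(r + 2)*(r^3 - 2*r^2 - 5*r + 6) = (r - 3)*(r - 1)*(r + 2)*(r^2 + r - 2) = (r - 3)*(r - 1)^2*(r + 2)*(r + 2)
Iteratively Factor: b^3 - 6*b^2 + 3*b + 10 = (b + 1)*(b^2 - 7*b + 10) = (b - 5)*(b + 1)*(b - 2)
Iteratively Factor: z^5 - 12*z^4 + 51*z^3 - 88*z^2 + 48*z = (z - 4)*(z^4 - 8*z^3 + 19*z^2 - 12*z) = (z - 4)*(z - 3)*(z^3 - 5*z^2 + 4*z) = z*(z - 4)*(z - 3)*(z^2 - 5*z + 4) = z*(z - 4)*(z - 3)*(z - 1)*(z - 4)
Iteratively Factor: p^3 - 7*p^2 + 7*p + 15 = (p + 1)*(p^2 - 8*p + 15) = (p - 3)*(p + 1)*(p - 5)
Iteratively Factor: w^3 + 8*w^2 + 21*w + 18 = (w + 3)*(w^2 + 5*w + 6) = (w + 3)^2*(w + 2)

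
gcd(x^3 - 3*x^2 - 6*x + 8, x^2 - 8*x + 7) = x - 1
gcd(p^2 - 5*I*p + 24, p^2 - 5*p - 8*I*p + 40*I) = p - 8*I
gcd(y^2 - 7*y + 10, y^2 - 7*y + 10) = y^2 - 7*y + 10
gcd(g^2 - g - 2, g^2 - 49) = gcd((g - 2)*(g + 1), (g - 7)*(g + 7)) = 1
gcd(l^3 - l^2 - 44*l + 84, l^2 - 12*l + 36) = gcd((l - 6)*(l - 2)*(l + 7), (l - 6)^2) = l - 6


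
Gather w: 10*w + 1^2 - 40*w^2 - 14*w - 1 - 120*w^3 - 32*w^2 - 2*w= -120*w^3 - 72*w^2 - 6*w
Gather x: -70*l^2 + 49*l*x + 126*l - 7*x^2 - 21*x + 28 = -70*l^2 + 126*l - 7*x^2 + x*(49*l - 21) + 28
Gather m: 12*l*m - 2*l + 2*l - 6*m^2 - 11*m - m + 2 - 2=-6*m^2 + m*(12*l - 12)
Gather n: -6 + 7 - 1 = 0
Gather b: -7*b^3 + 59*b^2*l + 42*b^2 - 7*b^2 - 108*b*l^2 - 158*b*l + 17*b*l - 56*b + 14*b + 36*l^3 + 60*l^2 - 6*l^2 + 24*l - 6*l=-7*b^3 + b^2*(59*l + 35) + b*(-108*l^2 - 141*l - 42) + 36*l^3 + 54*l^2 + 18*l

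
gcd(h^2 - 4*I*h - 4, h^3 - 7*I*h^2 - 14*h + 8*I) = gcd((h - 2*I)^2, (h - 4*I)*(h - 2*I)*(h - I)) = h - 2*I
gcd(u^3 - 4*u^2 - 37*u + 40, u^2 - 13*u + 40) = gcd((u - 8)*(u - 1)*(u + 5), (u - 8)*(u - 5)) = u - 8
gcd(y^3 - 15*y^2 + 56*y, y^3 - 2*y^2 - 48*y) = y^2 - 8*y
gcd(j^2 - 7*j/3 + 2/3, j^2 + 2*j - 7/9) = j - 1/3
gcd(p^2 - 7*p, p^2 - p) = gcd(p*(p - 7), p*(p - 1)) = p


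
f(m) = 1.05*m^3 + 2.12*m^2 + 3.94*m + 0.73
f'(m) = 3.15*m^2 + 4.24*m + 3.94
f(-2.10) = -7.92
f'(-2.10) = 8.93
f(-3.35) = -28.15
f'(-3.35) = 25.09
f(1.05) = 8.42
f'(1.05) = 11.86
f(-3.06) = -21.56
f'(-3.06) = 20.46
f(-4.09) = -51.76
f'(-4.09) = 39.29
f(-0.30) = -0.29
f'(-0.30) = 2.95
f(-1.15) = -2.59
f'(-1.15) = 3.23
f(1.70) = 18.71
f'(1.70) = 20.25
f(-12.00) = -1555.67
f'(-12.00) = 406.66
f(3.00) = 59.98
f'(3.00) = 45.01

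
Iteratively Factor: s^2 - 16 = (s + 4)*(s - 4)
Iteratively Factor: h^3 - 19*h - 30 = (h - 5)*(h^2 + 5*h + 6) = (h - 5)*(h + 3)*(h + 2)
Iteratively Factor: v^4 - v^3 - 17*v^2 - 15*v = (v - 5)*(v^3 + 4*v^2 + 3*v) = (v - 5)*(v + 3)*(v^2 + v) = (v - 5)*(v + 1)*(v + 3)*(v)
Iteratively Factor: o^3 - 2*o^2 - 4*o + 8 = (o + 2)*(o^2 - 4*o + 4) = (o - 2)*(o + 2)*(o - 2)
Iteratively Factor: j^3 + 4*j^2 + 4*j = (j + 2)*(j^2 + 2*j) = (j + 2)^2*(j)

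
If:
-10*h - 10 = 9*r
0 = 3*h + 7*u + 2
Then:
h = -7*u/3 - 2/3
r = 70*u/27 - 10/27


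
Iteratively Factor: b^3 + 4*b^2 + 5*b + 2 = (b + 1)*(b^2 + 3*b + 2) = (b + 1)*(b + 2)*(b + 1)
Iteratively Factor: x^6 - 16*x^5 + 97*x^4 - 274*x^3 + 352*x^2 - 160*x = (x - 1)*(x^5 - 15*x^4 + 82*x^3 - 192*x^2 + 160*x) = (x - 2)*(x - 1)*(x^4 - 13*x^3 + 56*x^2 - 80*x) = x*(x - 2)*(x - 1)*(x^3 - 13*x^2 + 56*x - 80) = x*(x - 4)*(x - 2)*(x - 1)*(x^2 - 9*x + 20) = x*(x - 5)*(x - 4)*(x - 2)*(x - 1)*(x - 4)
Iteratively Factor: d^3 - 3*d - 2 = (d + 1)*(d^2 - d - 2) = (d - 2)*(d + 1)*(d + 1)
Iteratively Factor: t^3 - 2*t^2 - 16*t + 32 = (t - 4)*(t^2 + 2*t - 8) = (t - 4)*(t - 2)*(t + 4)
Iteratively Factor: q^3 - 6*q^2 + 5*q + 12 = (q - 3)*(q^2 - 3*q - 4) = (q - 4)*(q - 3)*(q + 1)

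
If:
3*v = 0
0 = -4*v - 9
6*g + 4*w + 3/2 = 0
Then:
No Solution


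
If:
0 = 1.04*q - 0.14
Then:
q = 0.13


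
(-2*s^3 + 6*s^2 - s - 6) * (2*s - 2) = -4*s^4 + 16*s^3 - 14*s^2 - 10*s + 12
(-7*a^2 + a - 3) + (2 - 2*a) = -7*a^2 - a - 1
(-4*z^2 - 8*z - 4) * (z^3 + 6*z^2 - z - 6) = -4*z^5 - 32*z^4 - 48*z^3 + 8*z^2 + 52*z + 24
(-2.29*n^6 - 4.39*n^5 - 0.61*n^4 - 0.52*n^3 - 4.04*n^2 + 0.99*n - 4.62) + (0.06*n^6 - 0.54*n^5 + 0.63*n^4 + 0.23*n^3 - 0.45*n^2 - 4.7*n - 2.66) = -2.23*n^6 - 4.93*n^5 + 0.02*n^4 - 0.29*n^3 - 4.49*n^2 - 3.71*n - 7.28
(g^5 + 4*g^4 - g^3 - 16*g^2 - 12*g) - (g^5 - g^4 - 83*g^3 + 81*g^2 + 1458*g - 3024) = 5*g^4 + 82*g^3 - 97*g^2 - 1470*g + 3024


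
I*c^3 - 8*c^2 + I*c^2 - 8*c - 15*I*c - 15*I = (c + 3*I)*(c + 5*I)*(I*c + I)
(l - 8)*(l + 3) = l^2 - 5*l - 24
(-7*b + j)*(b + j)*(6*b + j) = -42*b^3 - 43*b^2*j + j^3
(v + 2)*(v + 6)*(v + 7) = v^3 + 15*v^2 + 68*v + 84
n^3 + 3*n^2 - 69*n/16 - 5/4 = (n - 5/4)*(n + 1/4)*(n + 4)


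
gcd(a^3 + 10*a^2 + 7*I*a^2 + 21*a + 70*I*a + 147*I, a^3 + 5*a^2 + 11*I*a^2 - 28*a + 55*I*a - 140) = a + 7*I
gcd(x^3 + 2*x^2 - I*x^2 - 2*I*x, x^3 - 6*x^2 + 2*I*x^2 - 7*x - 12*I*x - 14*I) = 1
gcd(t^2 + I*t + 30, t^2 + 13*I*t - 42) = t + 6*I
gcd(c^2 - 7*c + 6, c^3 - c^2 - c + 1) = c - 1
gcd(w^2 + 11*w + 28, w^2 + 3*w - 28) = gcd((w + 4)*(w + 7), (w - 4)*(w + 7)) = w + 7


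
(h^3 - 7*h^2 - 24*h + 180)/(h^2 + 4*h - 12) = (h^3 - 7*h^2 - 24*h + 180)/(h^2 + 4*h - 12)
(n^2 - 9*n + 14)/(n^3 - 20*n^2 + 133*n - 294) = (n - 2)/(n^2 - 13*n + 42)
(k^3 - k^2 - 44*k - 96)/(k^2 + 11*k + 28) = (k^2 - 5*k - 24)/(k + 7)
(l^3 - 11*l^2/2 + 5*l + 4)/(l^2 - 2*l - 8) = (l^2 - 3*l/2 - 1)/(l + 2)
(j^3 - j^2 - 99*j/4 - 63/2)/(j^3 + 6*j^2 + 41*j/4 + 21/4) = (j - 6)/(j + 1)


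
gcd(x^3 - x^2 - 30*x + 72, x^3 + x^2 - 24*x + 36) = x^2 + 3*x - 18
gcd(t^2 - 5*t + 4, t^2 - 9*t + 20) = t - 4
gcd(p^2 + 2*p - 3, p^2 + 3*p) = p + 3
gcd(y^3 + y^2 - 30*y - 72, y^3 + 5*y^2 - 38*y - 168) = y^2 - 2*y - 24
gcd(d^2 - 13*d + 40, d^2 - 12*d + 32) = d - 8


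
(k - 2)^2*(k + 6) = k^3 + 2*k^2 - 20*k + 24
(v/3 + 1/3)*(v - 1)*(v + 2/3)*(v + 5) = v^4/3 + 17*v^3/9 + 7*v^2/9 - 17*v/9 - 10/9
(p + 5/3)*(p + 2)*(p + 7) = p^3 + 32*p^2/3 + 29*p + 70/3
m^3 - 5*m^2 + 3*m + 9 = (m - 3)^2*(m + 1)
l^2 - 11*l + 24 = (l - 8)*(l - 3)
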